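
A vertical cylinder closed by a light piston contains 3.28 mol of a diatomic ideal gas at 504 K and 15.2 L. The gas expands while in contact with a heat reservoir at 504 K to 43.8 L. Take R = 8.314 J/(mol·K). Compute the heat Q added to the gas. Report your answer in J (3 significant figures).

Q ≈ 14500 J

Isothermal ⇒ ΔU = 0, so Q = W = nRT ln(V₂/V₁).
Q = (3.28)(8.314)(504) ln(43.8/15.2) = 13744 × 1.058 = 14546 J.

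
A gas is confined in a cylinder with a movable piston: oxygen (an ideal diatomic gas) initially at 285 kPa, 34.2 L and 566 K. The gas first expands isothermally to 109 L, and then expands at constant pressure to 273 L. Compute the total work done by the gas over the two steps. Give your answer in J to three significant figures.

Step 1 (isothermal): W = P₁V₁ ln(V₂/V₁) = (9747) ln(109/34.2) = 11298 J.
After step 1: P = 89.42 kPa, V = 109 L, T = 566 K.
Step 2 (isobaric): W = PΔV = (89.42 kPa)(273 − 109 L) = 14665 J.
W_total = 11298 + 14665 = 25963 J.

W_total ≈ 26000 J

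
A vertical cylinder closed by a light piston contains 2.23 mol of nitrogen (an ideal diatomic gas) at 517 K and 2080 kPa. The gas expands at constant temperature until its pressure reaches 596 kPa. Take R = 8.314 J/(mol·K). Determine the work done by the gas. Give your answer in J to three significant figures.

Isothermal process: W = nRT ln(V₂/V₁) = nRT ln(P₁/P₂).
W = (2.23)(8.314)(517) × ln(2080/596)
  = 9585 × ln(3.49) = 9585 × 1.25
W_by_gas = 11980 J.

W ≈ 12000 J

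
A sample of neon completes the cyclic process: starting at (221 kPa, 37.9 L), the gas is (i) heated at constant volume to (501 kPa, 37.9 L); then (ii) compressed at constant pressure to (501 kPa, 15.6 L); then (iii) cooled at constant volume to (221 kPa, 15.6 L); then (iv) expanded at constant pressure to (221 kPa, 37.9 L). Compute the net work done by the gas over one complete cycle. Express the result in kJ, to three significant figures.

Constant-volume legs do no work.
W(ii) = (501)(15.6 − 37.9) = -11172 J; W(iv) = (221)(37.9 − 15.6) = 4928 J.
W_net = -11172 + 4928 = -6244 J (the counter-clockwise enclosed area).

W_net ≈ -6.24 kJ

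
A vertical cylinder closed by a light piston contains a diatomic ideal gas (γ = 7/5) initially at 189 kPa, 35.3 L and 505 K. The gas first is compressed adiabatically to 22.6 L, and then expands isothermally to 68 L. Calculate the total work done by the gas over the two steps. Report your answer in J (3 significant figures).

W_total ≈ 5530 J

Step 1 (adiabatic): W = (P₁V₁ − P₂V₂)/(γ−1) = (6672 − 7974)/0.4 = -3257 J.
After step 1: P = 352.9 kPa, V = 22.6 L, T = 603.6 K.
Step 2 (isothermal): W = P₁V₁ ln(V₂/V₁) = (7974) ln(68/22.6) = 8784 J.
W_total = -3257 + 8784 = 5527 J.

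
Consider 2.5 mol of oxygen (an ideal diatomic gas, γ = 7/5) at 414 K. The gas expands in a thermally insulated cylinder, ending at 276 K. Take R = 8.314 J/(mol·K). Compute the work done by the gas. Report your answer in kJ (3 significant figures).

W ≈ 7.17 kJ

Adiabatic ⇒ Q = 0, so W_by = −ΔU = nCᵥ(T₁ − T₂).
Cᵥ = 5R/2 = 20.79 J/(mol·K).
W = (2.5)(20.79)(414 − 276) = 7171 J.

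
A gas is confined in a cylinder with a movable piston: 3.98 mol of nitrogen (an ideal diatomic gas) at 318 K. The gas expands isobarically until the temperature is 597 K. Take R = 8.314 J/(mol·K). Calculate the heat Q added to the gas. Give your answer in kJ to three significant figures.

Isobaric: W = nRΔT = (3.98)(8.314)(279) = 9232 J.
ΔU = nCᵥΔT with Cᵥ = 5R/2: ΔU = (3.98)(20.79)(279) = 23080 J.
Q = ΔU + W = 23080 + 9232 = 32312 J.

Q ≈ 32.3 kJ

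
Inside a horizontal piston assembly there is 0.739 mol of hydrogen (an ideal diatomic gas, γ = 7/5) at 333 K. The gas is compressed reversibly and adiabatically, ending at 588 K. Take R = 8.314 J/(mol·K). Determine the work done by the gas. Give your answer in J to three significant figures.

Adiabatic ⇒ Q = 0, so W_by = −ΔU = nCᵥ(T₁ − T₂).
Cᵥ = 5R/2 = 20.79 J/(mol·K).
W = (0.739)(20.79)(333 − 588) = -3917 J.

W ≈ -3920 J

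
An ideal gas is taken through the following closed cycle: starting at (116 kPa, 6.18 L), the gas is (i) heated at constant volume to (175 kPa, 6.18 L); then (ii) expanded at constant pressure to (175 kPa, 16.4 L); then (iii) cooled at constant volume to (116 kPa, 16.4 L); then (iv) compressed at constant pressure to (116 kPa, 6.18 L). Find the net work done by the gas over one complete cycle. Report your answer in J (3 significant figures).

Constant-volume legs do no work.
W(ii) = (175)(16.4 − 6.18) = 1788 J; W(iv) = (116)(6.18 − 16.4) = -1186 J.
W_net = 1788 − 1186 = 603 J (the clockwise enclosed area).

W_net ≈ 603 J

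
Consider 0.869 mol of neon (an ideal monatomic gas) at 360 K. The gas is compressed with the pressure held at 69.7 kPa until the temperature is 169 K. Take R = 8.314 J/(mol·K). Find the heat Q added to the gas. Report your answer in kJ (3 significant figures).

Isobaric: W = nRΔT = (0.869)(8.314)(-191) = -1380 J.
ΔU = nCᵥΔT with Cᵥ = 3R/2: ΔU = (0.869)(12.47)(-191) = -2070 J.
Q = ΔU + W = -2070 − 1380 = -3450 J.

Q ≈ -3.45 kJ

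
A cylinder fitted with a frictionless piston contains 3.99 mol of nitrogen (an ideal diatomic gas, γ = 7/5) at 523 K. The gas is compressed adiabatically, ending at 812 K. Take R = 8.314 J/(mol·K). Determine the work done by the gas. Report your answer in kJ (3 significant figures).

W ≈ -24.0 kJ

Adiabatic ⇒ Q = 0, so W_by = −ΔU = nCᵥ(T₁ − T₂).
Cᵥ = 5R/2 = 20.79 J/(mol·K).
W = (3.99)(20.79)(523 − 812) = -23967 J.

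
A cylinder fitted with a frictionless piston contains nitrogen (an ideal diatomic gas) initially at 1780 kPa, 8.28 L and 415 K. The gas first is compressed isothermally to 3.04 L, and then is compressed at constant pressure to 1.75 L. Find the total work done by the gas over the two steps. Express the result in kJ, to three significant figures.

W_total ≈ -21.0 kJ

Step 1 (isothermal): W = P₁V₁ ln(V₂/V₁) = (14738) ln(3.04/8.28) = -14768 J.
After step 1: P = 4848 kPa, V = 3.04 L, T = 415 K.
Step 2 (isobaric): W = PΔV = (4848 kPa)(1.75 − 3.04 L) = -6254 J.
W_total = -14768 − 6254 = -21022 J.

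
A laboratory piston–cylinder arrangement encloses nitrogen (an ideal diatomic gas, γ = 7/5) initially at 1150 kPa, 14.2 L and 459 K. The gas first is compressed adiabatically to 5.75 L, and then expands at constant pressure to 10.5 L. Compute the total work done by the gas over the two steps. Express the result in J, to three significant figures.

Step 1 (adiabatic): W = (P₁V₁ − P₂V₂)/(γ−1) = (16330 − 23444)/0.4 = -17785 J.
After step 1: P = 4077 kPa, V = 5.75 L, T = 659 K.
Step 2 (isobaric): W = PΔV = (4077 kPa)(10.5 − 5.75 L) = 19367 J.
W_total = -17785 + 19367 = 1582 J.

W_total ≈ 1580 J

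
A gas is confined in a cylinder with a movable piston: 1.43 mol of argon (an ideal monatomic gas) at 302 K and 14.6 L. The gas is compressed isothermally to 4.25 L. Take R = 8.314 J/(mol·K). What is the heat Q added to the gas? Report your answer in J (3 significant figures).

Isothermal ⇒ ΔU = 0, so Q = W = nRT ln(V₂/V₁).
Q = (1.43)(8.314)(302) ln(4.25/14.6) = 3590 × -1.234 = -4431 J.

Q ≈ -4430 J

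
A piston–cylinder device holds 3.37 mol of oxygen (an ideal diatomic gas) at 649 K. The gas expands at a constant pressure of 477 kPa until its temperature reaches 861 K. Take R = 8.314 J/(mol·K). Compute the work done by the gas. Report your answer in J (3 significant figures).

W ≈ 5940 J

Isobaric: W = P ΔV = nR ΔT.
W = (3.37)(8.314)(861 − 649) = 5940 J.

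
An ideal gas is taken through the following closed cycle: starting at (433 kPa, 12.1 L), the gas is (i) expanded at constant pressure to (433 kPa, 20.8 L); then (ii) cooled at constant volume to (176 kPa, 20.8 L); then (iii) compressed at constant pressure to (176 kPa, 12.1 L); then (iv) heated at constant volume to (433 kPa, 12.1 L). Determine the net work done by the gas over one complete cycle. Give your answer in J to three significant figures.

Constant-volume legs do no work.
W(i) = (433)(20.8 − 12.1) = 3767 J; W(iii) = (176)(12.1 − 20.8) = -1531 J.
W_net = 3767 − 1531 = 2236 J (the clockwise enclosed area).

W_net ≈ 2240 J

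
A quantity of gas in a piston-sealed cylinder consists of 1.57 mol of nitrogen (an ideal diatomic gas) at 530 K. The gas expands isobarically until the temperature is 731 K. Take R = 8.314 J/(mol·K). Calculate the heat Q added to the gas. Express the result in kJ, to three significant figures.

Q ≈ 9.18 kJ

Isobaric: W = nRΔT = (1.57)(8.314)(201) = 2624 J.
ΔU = nCᵥΔT with Cᵥ = 5R/2: ΔU = (1.57)(20.79)(201) = 6559 J.
Q = ΔU + W = 6559 + 2624 = 9183 J.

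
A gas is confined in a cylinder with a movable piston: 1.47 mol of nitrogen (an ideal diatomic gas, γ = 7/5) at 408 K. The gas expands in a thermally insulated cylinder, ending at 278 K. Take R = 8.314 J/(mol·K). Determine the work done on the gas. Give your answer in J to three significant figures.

W ≈ -3970 J

Adiabatic ⇒ Q = 0, so W_by = −ΔU = nCᵥ(T₁ − T₂).
Cᵥ = 5R/2 = 20.79 J/(mol·K).
W = (1.47)(20.79)(408 − 278) = 3972 J.
Work on gas = −W_by = -3972 J.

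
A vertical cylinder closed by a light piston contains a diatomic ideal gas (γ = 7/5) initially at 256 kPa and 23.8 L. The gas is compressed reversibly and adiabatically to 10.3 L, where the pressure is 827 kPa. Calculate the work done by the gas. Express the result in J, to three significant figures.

Adiabatic: W = (P₁V₁ − P₂V₂)/(γ − 1) with γ = 7/5.
P₁V₁ = 6093 J, P₂V₂ = 8518 J.
W = (6093 − 8518) / 0.4 = -6063 J.

W ≈ -6060 J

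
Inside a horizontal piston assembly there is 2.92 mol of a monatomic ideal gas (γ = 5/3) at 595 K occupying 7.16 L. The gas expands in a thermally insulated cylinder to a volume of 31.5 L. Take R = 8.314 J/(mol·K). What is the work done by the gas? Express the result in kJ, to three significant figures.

Adiabatic: TV^(γ−1) = const with γ = 5/3.
T₂ = T₁ (V₁/V₂)^(γ−1) = 595 × (7.16/31.5)^0.667 = 595 × 0.3725 = 221.6 K.
W_by = nCᵥ(T₁ − T₂) = (2.92)(12.47)(595 − 221.6) = 13597 J.

W ≈ 13.6 kJ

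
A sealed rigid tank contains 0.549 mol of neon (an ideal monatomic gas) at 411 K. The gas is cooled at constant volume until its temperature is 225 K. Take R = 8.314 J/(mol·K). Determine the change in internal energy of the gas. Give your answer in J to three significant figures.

Constant volume ⇒ W = 0, so Q = ΔU = nCᵥΔT with Cᵥ = 3R/2 = 12.47 J/(mol·K).
ΔU = (0.549)(12.47)(225 − 411) = -1273 J.

ΔU ≈ -1270 J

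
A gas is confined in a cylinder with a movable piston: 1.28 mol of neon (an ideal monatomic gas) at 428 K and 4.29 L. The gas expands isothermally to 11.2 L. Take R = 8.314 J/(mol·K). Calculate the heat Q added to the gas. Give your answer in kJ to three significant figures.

Q ≈ 4.37 kJ

Isothermal ⇒ ΔU = 0, so Q = W = nRT ln(V₂/V₁).
Q = (1.28)(8.314)(428) ln(11.2/4.29) = 4555 × 0.9596 = 4371 J.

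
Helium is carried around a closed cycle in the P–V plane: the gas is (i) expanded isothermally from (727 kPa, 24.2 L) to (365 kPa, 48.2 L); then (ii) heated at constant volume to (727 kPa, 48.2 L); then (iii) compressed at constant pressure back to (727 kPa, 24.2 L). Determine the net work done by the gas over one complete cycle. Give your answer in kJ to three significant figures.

Leg (i): W = PᵢVᵢ ln(V_f/Vᵢ) = (17593) ln(48.2/24.2) = 12122 J.
Leg (ii): W = 0.
Leg (iii): W = PΔV = (727)(24.2 − 48.2) = -17448 J.
W_net = 12122 − 17448 = -5326 J.

W_net ≈ -5.33 kJ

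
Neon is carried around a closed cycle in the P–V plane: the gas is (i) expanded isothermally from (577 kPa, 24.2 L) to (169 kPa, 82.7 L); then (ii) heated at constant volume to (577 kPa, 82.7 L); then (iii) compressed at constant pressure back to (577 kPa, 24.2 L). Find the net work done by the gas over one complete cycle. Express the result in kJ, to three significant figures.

W_net ≈ -16.6 kJ

Leg (i): W = PᵢVᵢ ln(V_f/Vᵢ) = (13963) ln(82.7/24.2) = 17159 J.
Leg (ii): W = 0.
Leg (iii): W = PΔV = (577)(24.2 − 82.7) = -33754 J.
W_net = 17159 − 33754 = -16595 J.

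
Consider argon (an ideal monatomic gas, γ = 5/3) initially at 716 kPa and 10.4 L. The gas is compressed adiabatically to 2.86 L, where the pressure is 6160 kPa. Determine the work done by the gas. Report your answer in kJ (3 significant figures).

Adiabatic: W = (P₁V₁ − P₂V₂)/(γ − 1) with γ = 5/3.
P₁V₁ = 7446 J, P₂V₂ = 17618 J.
W = (7446 − 17618) / 0.6667 = -15257 J.

W ≈ -15.3 kJ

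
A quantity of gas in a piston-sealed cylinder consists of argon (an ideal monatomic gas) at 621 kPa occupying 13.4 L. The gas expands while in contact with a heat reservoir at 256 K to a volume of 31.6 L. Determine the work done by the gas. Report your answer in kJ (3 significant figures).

Isothermal: W = nRT ln(V₂/V₁) = P₁V₁ ln(V₂/V₁).
P₁V₁ = (621 kPa)(13.4 L) = 8321 J.
W = 8321 × ln(31.6/13.4) = 8321 × 0.8579
W_by_gas = 7139 J.

W ≈ 7.14 kJ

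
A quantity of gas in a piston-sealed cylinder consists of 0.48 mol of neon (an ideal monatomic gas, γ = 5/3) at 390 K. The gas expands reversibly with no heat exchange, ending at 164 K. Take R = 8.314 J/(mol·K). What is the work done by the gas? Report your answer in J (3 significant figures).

W ≈ 1350 J

Adiabatic ⇒ Q = 0, so W_by = −ΔU = nCᵥ(T₁ − T₂).
Cᵥ = 3R/2 = 12.47 J/(mol·K).
W = (0.48)(12.47)(390 − 164) = 1353 J.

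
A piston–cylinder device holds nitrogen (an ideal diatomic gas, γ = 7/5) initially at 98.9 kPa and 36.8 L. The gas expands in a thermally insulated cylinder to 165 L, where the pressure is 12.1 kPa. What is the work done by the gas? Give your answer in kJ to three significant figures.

W ≈ 4.11 kJ

Adiabatic: W = (P₁V₁ − P₂V₂)/(γ − 1) with γ = 7/5.
P₁V₁ = 3640 J, P₂V₂ = 1996 J.
W = (3640 − 1996) / 0.4 = 4108 J.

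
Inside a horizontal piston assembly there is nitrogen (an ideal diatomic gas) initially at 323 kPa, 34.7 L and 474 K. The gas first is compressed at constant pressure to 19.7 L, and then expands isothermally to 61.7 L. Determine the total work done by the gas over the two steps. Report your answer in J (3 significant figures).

W_total ≈ 2420 J

Step 1 (isobaric): W = PΔV = (323 kPa)(19.7 − 34.7 L) = -4845 J.
After step 1: P = 323 kPa, V = 19.7 L, T = 269.1 K.
Step 2 (isothermal): W = P₁V₁ ln(V₂/V₁) = (6363) ln(61.7/19.7) = 7265 J.
W_total = -4845 + 7265 = 2420 J.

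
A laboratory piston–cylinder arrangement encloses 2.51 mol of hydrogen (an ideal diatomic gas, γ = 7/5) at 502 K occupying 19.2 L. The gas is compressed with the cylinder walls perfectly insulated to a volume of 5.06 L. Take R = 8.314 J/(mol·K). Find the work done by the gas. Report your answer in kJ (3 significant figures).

Adiabatic: TV^(γ−1) = const with γ = 7/5.
T₂ = T₁ (V₁/V₂)^(γ−1) = 502 × (19.2/5.06)^0.4 = 502 × 1.705 = 855.8 K.
W_by = nCᵥ(T₁ − T₂) = (2.51)(20.79)(502 − 855.8) = -18457 J.

W ≈ -18.5 kJ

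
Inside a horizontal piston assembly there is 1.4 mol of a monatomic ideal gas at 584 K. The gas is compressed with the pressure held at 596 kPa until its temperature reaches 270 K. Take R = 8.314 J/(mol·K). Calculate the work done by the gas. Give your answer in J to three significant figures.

W ≈ -3650 J

Isobaric: W = P ΔV = nR ΔT.
W = (1.4)(8.314)(270 − 584) = -3655 J.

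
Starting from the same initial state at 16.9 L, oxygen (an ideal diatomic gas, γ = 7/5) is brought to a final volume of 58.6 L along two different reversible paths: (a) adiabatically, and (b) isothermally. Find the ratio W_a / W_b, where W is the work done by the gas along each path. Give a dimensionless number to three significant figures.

Path (a) adiabatic: W = P₁V₁(1 − (V₁/V₂)^(γ−1))/(γ−1) → W_a/(P₁V₁) = 0.9797.
Path (b) isothermal: W = P₁V₁ ln(V₂/V₁) → W_b/(P₁V₁) = 1.243.
W_a / W_b = 0.9797 / 1.243 = 0.7879.

W_a / W_b ≈ 0.788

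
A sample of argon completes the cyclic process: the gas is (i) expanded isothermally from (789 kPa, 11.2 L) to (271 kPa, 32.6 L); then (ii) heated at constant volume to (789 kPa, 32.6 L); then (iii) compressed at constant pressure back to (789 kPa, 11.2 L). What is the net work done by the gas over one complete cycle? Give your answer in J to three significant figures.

Leg (i): W = PᵢVᵢ ln(V_f/Vᵢ) = (8837) ln(32.6/11.2) = 9441 J.
Leg (ii): W = 0.
Leg (iii): W = PΔV = (789)(11.2 − 32.6) = -16885 J.
W_net = 9441 − 16885 = -7443 J.

W_net ≈ -7440 J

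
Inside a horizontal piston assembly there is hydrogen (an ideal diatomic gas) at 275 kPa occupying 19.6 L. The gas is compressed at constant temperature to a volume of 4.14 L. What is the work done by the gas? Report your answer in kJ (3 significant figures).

Isothermal: W = nRT ln(V₂/V₁) = P₁V₁ ln(V₂/V₁).
P₁V₁ = (275 kPa)(19.6 L) = 5390 J.
W = 5390 × ln(4.14/19.6) = 5390 × -1.555
W_by_gas = -8381 J.

W ≈ -8.38 kJ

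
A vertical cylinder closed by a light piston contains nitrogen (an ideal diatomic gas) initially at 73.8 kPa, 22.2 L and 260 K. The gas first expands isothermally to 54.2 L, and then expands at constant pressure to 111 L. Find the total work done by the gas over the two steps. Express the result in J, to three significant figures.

W_total ≈ 3180 J

Step 1 (isothermal): W = P₁V₁ ln(V₂/V₁) = (1638) ln(54.2/22.2) = 1462 J.
After step 1: P = 30.23 kPa, V = 54.2 L, T = 260 K.
Step 2 (isobaric): W = PΔV = (30.23 kPa)(111 − 54.2 L) = 1717 J.
W_total = 1462 + 1717 = 3179 J.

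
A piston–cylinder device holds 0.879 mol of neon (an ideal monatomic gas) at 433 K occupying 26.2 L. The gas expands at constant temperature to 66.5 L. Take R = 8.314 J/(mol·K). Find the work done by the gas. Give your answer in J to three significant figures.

W ≈ 2950 J

Isothermal: W = nRT ln(V₂/V₁).
W = (0.879)(8.314)(433) × ln(66.5/26.2)
  = 3164 × 0.9314
W_by_gas = 2947 J.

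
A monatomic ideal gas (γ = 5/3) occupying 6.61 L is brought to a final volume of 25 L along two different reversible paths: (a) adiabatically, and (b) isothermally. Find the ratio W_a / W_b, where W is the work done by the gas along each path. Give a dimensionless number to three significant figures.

Path (a) adiabatic: W = P₁V₁(1 − (V₁/V₂)^(γ−1))/(γ−1) → W_a/(P₁V₁) = 0.8821.
Path (b) isothermal: W = P₁V₁ ln(V₂/V₁) → W_b/(P₁V₁) = 1.33.
W_a / W_b = 0.8821 / 1.33 = 0.6631.

W_a / W_b ≈ 0.663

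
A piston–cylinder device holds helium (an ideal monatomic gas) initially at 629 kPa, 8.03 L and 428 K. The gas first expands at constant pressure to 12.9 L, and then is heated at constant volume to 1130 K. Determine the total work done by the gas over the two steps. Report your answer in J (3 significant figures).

Step 1 (isobaric): W = PΔV = (629 kPa)(12.9 − 8.03 L) = 3063 J.
Step 2 (isochoric): W = 0 (constant volume).
W_total = 3063 + 0 = 3063 J.

W_total ≈ 3060 J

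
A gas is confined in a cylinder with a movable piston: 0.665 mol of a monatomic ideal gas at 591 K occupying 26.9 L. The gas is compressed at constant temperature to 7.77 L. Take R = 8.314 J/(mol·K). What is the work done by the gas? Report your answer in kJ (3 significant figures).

W ≈ -4.06 kJ

Isothermal: W = nRT ln(V₂/V₁).
W = (0.665)(8.314)(591) × ln(7.77/26.9)
  = 3268 × -1.242
W_by_gas = -4058 J.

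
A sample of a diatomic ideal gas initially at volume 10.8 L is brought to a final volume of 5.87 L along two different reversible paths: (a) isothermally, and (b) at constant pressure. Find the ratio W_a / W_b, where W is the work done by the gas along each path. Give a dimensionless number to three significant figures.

Path (a) isothermal: W = P₁V₁ ln(V₂/V₁) → W_a/(P₁V₁) = -0.6097.
Path (b) isobaric: W = P₁(V₂ − V₁) → W_b/(P₁V₁) = -0.4565.
W_a / W_b = -0.6097 / -0.4565 = 1.336.

W_a / W_b ≈ 1.34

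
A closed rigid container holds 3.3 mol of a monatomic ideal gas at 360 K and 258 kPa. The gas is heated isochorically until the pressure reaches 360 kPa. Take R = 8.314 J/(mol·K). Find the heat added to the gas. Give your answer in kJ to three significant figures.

Constant volume ⇒ W = 0, so Q = ΔU = nCᵥΔT with Cᵥ = 3R/2 = 12.47 J/(mol·K).
At constant V, T₂/T₁ = P₂/P₁ ⇒ ΔT = T₁(P₂/P₁ − 1) = 360·(360/258 − 1) = 142.3 K.
ΔU = (3.3)(12.47)(142.3) = 5857 J.

Q ≈ 5.86 kJ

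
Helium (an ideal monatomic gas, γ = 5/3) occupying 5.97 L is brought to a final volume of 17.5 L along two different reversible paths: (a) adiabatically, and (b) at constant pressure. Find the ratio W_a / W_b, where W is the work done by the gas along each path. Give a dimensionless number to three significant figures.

W_a / W_b ≈ 0.397

Path (a) adiabatic: W = P₁V₁(1 − (V₁/V₂)^(γ−1))/(γ−1) → W_a/(P₁V₁) = 0.7677.
Path (b) isobaric: W = P₁(V₂ − V₁) → W_b/(P₁V₁) = 1.931.
W_a / W_b = 0.7677 / 1.931 = 0.3975.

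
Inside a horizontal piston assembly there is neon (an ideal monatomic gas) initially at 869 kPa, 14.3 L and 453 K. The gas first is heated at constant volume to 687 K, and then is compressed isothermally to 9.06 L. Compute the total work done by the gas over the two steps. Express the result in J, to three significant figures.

W_total ≈ -8600 J

Step 1 (isochoric): W = 0 (constant volume).
After step 1: P = 1318 kPa (V unchanged).
Step 2 (isothermal): W = P₁V₁ ln(V₂/V₁) = (18846) ln(9.06/14.3) = -8601 J.
W_total = 0 − 8601 = -8601 J.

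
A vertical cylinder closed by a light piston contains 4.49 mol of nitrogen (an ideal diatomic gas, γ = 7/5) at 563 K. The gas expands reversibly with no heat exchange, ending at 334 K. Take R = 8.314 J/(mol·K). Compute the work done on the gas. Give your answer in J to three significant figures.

W ≈ -21400 J

Adiabatic ⇒ Q = 0, so W_by = −ΔU = nCᵥ(T₁ − T₂).
Cᵥ = 5R/2 = 20.79 J/(mol·K).
W = (4.49)(20.79)(563 − 334) = 21371 J.
Work on gas = −W_by = -21371 J.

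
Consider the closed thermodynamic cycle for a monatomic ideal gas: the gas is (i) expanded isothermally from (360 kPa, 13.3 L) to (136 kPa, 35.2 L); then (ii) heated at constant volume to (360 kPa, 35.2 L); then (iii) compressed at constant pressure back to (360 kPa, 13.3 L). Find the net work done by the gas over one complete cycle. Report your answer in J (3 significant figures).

Leg (i): W = PᵢVᵢ ln(V_f/Vᵢ) = (4788) ln(35.2/13.3) = 4660 J.
Leg (ii): W = 0.
Leg (iii): W = PΔV = (360)(13.3 − 35.2) = -7884 J.
W_net = 4660 − 7884 = -3224 J.

W_net ≈ -3220 J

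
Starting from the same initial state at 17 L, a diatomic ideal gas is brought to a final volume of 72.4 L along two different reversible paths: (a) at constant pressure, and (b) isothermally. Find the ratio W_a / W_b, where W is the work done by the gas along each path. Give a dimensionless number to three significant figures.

W_a / W_b ≈ 2.25

Path (a) isobaric: W = P₁(V₂ − V₁) → W_a/(P₁V₁) = 3.259.
Path (b) isothermal: W = P₁V₁ ln(V₂/V₁) → W_b/(P₁V₁) = 1.449.
W_a / W_b = 3.259 / 1.449 = 2.249.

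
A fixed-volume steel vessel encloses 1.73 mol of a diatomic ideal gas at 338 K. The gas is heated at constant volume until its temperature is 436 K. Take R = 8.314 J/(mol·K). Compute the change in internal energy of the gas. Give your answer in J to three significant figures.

ΔU ≈ 3520 J

Constant volume ⇒ W = 0, so Q = ΔU = nCᵥΔT with Cᵥ = 5R/2 = 20.79 J/(mol·K).
ΔU = (1.73)(20.79)(436 − 338) = 3524 J.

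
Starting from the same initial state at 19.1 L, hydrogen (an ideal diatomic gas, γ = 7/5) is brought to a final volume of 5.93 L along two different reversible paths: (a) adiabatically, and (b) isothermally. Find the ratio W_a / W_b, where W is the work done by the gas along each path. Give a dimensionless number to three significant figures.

Path (a) adiabatic: W = P₁V₁(1 − (V₁/V₂)^(γ−1))/(γ−1) → W_a/(P₁V₁) = -1.491.
Path (b) isothermal: W = P₁V₁ ln(V₂/V₁) → W_b/(P₁V₁) = -1.17.
W_a / W_b = -1.491 / -1.17 = 1.275.

W_a / W_b ≈ 1.28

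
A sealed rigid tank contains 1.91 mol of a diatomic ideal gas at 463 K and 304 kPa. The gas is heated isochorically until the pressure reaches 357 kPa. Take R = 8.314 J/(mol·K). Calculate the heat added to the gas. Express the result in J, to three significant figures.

Q ≈ 3200 J

Constant volume ⇒ W = 0, so Q = ΔU = nCᵥΔT with Cᵥ = 5R/2 = 20.79 J/(mol·K).
At constant V, T₂/T₁ = P₂/P₁ ⇒ ΔT = T₁(P₂/P₁ − 1) = 463·(357/304 − 1) = 80.72 K.
ΔU = (1.91)(20.79)(80.72) = 3205 J.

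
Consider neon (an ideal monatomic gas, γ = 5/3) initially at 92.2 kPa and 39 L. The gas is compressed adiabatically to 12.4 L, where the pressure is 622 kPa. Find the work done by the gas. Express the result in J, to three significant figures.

W ≈ -6180 J

Adiabatic: W = (P₁V₁ − P₂V₂)/(γ − 1) with γ = 5/3.
P₁V₁ = 3596 J, P₂V₂ = 7713 J.
W = (3596 − 7713) / 0.6667 = -6175 J.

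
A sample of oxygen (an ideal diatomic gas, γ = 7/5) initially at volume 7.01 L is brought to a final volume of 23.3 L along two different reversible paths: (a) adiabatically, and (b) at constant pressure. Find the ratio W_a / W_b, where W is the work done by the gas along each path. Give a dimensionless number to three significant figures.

W_a / W_b ≈ 0.410

Path (a) adiabatic: W = P₁V₁(1 − (V₁/V₂)^(γ−1))/(γ−1) → W_a/(P₁V₁) = 0.9537.
Path (b) isobaric: W = P₁(V₂ − V₁) → W_b/(P₁V₁) = 2.324.
W_a / W_b = 0.9537 / 2.324 = 0.4104.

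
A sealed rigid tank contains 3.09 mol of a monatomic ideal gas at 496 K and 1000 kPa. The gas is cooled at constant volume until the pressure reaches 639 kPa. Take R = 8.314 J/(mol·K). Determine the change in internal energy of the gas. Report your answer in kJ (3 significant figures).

ΔU ≈ -6.90 kJ

Constant volume ⇒ W = 0, so Q = ΔU = nCᵥΔT with Cᵥ = 3R/2 = 12.47 J/(mol·K).
At constant V, T₂/T₁ = P₂/P₁ ⇒ ΔT = T₁(P₂/P₁ − 1) = 496·(639/1000 − 1) = -179.1 K.
ΔU = (3.09)(12.47)(-179.1) = -6900 J.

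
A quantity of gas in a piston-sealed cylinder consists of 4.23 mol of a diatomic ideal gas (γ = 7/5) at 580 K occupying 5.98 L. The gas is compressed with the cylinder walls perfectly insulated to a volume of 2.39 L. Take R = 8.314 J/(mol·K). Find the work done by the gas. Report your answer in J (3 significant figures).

Adiabatic: TV^(γ−1) = const with γ = 7/5.
T₂ = T₁ (V₁/V₂)^(γ−1) = 580 × (5.98/2.39)^0.4 = 580 × 1.443 = 837 K.
W_by = nCᵥ(T₁ − T₂) = (4.23)(20.79)(580 − 837) = -22600 J.

W ≈ -22600 J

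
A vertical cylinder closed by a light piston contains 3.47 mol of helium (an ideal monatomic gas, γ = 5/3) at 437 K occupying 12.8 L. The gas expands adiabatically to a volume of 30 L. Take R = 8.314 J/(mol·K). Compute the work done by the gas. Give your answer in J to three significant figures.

W ≈ 8190 J

Adiabatic: TV^(γ−1) = const with γ = 5/3.
T₂ = T₁ (V₁/V₂)^(γ−1) = 437 × (12.8/30)^0.667 = 437 × 0.5668 = 247.7 K.
W_by = nCᵥ(T₁ − T₂) = (3.47)(12.47)(437 − 247.7) = 8193 J.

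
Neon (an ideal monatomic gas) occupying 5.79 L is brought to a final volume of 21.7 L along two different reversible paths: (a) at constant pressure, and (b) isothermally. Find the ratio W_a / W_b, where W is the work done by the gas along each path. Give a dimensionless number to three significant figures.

W_a / W_b ≈ 2.08

Path (a) isobaric: W = P₁(V₂ − V₁) → W_a/(P₁V₁) = 2.748.
Path (b) isothermal: W = P₁V₁ ln(V₂/V₁) → W_b/(P₁V₁) = 1.321.
W_a / W_b = 2.748 / 1.321 = 2.08.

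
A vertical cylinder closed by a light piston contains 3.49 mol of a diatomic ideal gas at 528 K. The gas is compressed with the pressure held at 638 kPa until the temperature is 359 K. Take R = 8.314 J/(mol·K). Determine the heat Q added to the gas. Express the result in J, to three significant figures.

Isobaric: W = nRΔT = (3.49)(8.314)(-169) = -4904 J.
ΔU = nCᵥΔT with Cᵥ = 5R/2: ΔU = (3.49)(20.79)(-169) = -12259 J.
Q = ΔU + W = -12259 − 4904 = -17163 J.

Q ≈ -17200 J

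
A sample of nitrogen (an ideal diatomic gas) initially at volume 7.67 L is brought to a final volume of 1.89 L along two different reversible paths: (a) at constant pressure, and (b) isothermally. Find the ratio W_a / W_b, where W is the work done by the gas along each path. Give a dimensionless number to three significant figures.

W_a / W_b ≈ 0.538

Path (a) isobaric: W = P₁(V₂ − V₁) → W_a/(P₁V₁) = -0.7536.
Path (b) isothermal: W = P₁V₁ ln(V₂/V₁) → W_b/(P₁V₁) = -1.401.
W_a / W_b = -0.7536 / -1.401 = 0.538.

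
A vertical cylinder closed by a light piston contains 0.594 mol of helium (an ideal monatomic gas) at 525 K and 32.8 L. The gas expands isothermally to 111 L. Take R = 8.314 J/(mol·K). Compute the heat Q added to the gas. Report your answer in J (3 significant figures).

Isothermal ⇒ ΔU = 0, so Q = W = nRT ln(V₂/V₁).
Q = (0.594)(8.314)(525) ln(111/32.8) = 2593 × 1.219 = 3161 J.

Q ≈ 3160 J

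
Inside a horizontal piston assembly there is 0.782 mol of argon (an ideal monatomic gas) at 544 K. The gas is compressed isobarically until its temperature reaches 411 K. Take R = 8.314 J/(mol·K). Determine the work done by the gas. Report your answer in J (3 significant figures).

Isobaric: W = P ΔV = nR ΔT.
W = (0.782)(8.314)(411 − 544) = -864.7 J.

W ≈ -865 J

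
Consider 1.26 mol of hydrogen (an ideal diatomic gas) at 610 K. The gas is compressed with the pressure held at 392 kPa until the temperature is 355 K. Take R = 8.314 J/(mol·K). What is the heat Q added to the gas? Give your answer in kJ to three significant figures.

Q ≈ -9.35 kJ

Isobaric: W = nRΔT = (1.26)(8.314)(-255) = -2671 J.
ΔU = nCᵥΔT with Cᵥ = 5R/2: ΔU = (1.26)(20.79)(-255) = -6678 J.
Q = ΔU + W = -6678 − 2671 = -9350 J.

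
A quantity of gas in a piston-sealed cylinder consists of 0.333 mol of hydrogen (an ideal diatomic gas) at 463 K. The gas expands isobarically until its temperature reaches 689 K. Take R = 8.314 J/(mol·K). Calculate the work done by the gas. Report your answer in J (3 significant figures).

W ≈ 626 J

Isobaric: W = P ΔV = nR ΔT.
W = (0.333)(8.314)(689 − 463) = 625.7 J.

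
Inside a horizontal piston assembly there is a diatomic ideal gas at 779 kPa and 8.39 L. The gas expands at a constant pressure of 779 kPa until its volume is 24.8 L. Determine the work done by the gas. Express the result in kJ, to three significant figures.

Isobaric: W = P ΔV.
W = (779 kPa)(24.8 − 8.39 L) = (779)(16.41) = 12783 J.

W ≈ 12.8 kJ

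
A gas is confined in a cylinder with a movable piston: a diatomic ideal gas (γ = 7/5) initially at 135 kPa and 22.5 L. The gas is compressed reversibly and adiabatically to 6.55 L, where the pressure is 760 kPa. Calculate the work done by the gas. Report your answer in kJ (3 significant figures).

W ≈ -4.85 kJ

Adiabatic: W = (P₁V₁ − P₂V₂)/(γ − 1) with γ = 7/5.
P₁V₁ = 3038 J, P₂V₂ = 4978 J.
W = (3038 − 4978) / 0.4 = -4851 J.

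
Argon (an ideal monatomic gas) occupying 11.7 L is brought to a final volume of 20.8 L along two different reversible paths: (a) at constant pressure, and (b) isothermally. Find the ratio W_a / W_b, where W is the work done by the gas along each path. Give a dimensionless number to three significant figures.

Path (a) isobaric: W = P₁(V₂ − V₁) → W_a/(P₁V₁) = 0.7778.
Path (b) isothermal: W = P₁V₁ ln(V₂/V₁) → W_b/(P₁V₁) = 0.5754.
W_a / W_b = 0.7778 / 0.5754 = 1.352.

W_a / W_b ≈ 1.35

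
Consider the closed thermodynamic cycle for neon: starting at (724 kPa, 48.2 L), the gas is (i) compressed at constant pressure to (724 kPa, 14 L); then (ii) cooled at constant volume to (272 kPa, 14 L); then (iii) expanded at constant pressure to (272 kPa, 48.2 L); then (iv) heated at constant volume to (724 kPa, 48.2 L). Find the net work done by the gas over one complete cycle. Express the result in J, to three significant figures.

W_net ≈ -15500 J

Constant-volume legs do no work.
W(i) = (724)(14 − 48.2) = -24761 J; W(iii) = (272)(48.2 − 14) = 9302 J.
W_net = -24761 + 9302 = -15458 J (the counter-clockwise enclosed area).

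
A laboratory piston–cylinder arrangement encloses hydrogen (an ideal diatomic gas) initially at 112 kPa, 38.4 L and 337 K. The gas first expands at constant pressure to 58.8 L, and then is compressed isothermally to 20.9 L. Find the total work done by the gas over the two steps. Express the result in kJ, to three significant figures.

W_total ≈ -4.53 kJ

Step 1 (isobaric): W = PΔV = (112 kPa)(58.8 − 38.4 L) = 2285 J.
After step 1: P = 112 kPa, V = 58.8 L, T = 516 K.
Step 2 (isothermal): W = P₁V₁ ln(V₂/V₁) = (6586) ln(20.9/58.8) = -6812 J.
W_total = 2285 − 6812 = -4527 J.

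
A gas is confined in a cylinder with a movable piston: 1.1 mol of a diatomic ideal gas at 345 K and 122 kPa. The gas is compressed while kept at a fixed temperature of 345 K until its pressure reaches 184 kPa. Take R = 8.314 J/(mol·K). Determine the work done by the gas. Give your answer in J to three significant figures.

W ≈ -1300 J

Isothermal process: W = nRT ln(V₂/V₁) = nRT ln(P₁/P₂).
W = (1.1)(8.314)(345) × ln(122/184)
  = 3155 × ln(0.663) = 3155 × -0.4109
W_by_gas = -1297 J.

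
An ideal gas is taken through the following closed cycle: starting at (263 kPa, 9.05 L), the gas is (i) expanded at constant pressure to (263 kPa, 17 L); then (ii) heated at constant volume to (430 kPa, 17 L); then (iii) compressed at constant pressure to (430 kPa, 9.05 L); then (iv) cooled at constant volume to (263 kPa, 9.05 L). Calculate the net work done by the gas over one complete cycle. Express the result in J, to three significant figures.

W_net ≈ -1330 J

Constant-volume legs do no work.
W(i) = (263)(17 − 9.05) = 2091 J; W(iii) = (430)(9.05 − 17) = -3418 J.
W_net = 2091 − 3418 = -1328 J (the counter-clockwise enclosed area).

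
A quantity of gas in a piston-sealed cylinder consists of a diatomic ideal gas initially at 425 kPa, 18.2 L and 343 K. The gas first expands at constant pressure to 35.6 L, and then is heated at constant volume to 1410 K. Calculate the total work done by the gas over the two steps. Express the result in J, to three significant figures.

Step 1 (isobaric): W = PΔV = (425 kPa)(35.6 − 18.2 L) = 7395 J.
Step 2 (isochoric): W = 0 (constant volume).
W_total = 7395 + 0 = 7395 J.

W_total ≈ 7400 J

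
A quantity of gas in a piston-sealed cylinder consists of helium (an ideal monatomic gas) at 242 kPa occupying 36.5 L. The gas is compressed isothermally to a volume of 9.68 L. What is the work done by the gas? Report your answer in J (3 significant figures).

Isothermal: W = nRT ln(V₂/V₁) = P₁V₁ ln(V₂/V₁).
P₁V₁ = (242 kPa)(36.5 L) = 8833 J.
W = 8833 × ln(9.68/36.5) = 8833 × -1.327
W_by_gas = -11724 J.

W ≈ -11700 J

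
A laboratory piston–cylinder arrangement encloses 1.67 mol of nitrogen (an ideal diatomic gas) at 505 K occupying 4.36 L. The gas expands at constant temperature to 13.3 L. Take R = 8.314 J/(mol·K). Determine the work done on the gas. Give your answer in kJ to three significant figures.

W ≈ -7.82 kJ

Isothermal: W = nRT ln(V₂/V₁).
W = (1.67)(8.314)(505) × ln(13.3/4.36)
  = 7012 × 1.115
W_by_gas = 7820 J; work on gas = −W_by = -7820 J.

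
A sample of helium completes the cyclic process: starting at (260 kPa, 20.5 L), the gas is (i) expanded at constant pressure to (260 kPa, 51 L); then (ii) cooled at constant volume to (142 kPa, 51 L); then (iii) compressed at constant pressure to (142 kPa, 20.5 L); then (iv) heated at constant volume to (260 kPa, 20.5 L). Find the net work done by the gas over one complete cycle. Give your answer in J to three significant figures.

W_net ≈ 3600 J

Constant-volume legs do no work.
W(i) = (260)(51 − 20.5) = 7930 J; W(iii) = (142)(20.5 − 51) = -4331 J.
W_net = 7930 − 4331 = 3599 J (the clockwise enclosed area).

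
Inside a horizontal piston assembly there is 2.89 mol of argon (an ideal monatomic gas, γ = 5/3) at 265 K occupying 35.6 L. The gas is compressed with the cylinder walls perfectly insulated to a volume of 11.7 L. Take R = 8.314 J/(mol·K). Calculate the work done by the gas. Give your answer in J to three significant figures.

Adiabatic: TV^(γ−1) = const with γ = 5/3.
T₂ = T₁ (V₁/V₂)^(γ−1) = 265 × (35.6/11.7)^0.667 = 265 × 2.1 = 556.4 K.
W_by = nCᵥ(T₁ − T₂) = (2.89)(12.47)(265 − 556.4) = -10504 J.

W ≈ -10500 J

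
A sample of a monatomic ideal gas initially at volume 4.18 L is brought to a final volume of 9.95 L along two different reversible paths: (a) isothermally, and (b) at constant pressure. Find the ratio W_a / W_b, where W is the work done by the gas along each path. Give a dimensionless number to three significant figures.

W_a / W_b ≈ 0.628

Path (a) isothermal: W = P₁V₁ ln(V₂/V₁) → W_a/(P₁V₁) = 0.8673.
Path (b) isobaric: W = P₁(V₂ − V₁) → W_b/(P₁V₁) = 1.38.
W_a / W_b = 0.8673 / 1.38 = 0.6283.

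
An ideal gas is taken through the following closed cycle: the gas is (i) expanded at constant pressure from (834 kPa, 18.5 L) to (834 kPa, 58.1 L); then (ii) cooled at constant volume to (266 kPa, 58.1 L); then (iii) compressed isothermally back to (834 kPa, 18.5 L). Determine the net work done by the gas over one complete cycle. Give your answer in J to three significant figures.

Leg (i): W = PΔV = (834)(58.1 − 18.5) = 33026 J.
Leg (ii): W = 0.
Leg (iii): W = PᵢVᵢ ln(V_f/Vᵢ) = (15455) ln(18.5/58.1) = -17686 J.
W_net = 33026 − 17686 = 15340 J.

W_net ≈ 15300 J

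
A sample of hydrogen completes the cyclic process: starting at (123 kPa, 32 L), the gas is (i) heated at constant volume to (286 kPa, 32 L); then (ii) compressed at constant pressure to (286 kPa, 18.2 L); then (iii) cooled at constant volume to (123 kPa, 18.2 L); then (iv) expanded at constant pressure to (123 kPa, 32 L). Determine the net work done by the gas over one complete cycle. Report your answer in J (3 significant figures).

Constant-volume legs do no work.
W(ii) = (286)(18.2 − 32) = -3947 J; W(iv) = (123)(32 − 18.2) = 1697 J.
W_net = -3947 + 1697 = -2249 J (the counter-clockwise enclosed area).

W_net ≈ -2250 J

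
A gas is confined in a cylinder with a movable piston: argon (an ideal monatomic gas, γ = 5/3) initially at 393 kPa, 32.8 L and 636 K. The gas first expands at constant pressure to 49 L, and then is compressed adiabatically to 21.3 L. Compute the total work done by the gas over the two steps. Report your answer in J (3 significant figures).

W_total ≈ -15100 J

Step 1 (isobaric): W = PΔV = (393 kPa)(49 − 32.8 L) = 6367 J.
After step 1: P = 393 kPa, V = 49 L, T = 950.1 K.
Step 2 (adiabatic): W = (P₁V₁ − P₂V₂)/(γ−1) = (19257 − 33558)/0.667 = -21452 J.
W_total = 6367 − 21452 = -15085 J.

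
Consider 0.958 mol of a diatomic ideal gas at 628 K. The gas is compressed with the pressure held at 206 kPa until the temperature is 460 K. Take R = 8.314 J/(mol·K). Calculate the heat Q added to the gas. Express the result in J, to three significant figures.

Q ≈ -4680 J

Isobaric: W = nRΔT = (0.958)(8.314)(-168) = -1338 J.
ΔU = nCᵥΔT with Cᵥ = 5R/2: ΔU = (0.958)(20.79)(-168) = -3345 J.
Q = ΔU + W = -3345 − 1338 = -4683 J.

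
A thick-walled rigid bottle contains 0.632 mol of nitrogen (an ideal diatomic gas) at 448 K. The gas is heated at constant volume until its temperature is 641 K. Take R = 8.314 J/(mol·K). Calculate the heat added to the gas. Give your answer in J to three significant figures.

Q ≈ 2540 J

Constant volume ⇒ W = 0, so Q = ΔU = nCᵥΔT with Cᵥ = 5R/2 = 20.79 J/(mol·K).
ΔU = (0.632)(20.79)(641 − 448) = 2535 J.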